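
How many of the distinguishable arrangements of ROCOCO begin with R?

10

Fix R in the first position and arrange the remaining 5 letters.
Those 5 letters have C appearing twice and O appearing 3 times, giving (5)!/(3!·2!) = 10.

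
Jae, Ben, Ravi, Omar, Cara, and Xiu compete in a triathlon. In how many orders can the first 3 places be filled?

This is an ordered selection of 3 from 6: P(6,3).
That gives 6 × 5 × 4 = 120.

120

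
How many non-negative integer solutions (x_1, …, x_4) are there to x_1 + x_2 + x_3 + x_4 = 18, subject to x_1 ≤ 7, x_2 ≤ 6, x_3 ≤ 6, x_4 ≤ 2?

Ignoring the caps, the number of non-negative solutions to x_1+…+x_4 = 18 is C(21,3) = 1330.
Subtract solutions that violate a single cap (substitute x_i' = x_i − (cap_i+1)): x_1 ≥ 8 gives C(13,3) = 286; x_2 ≥ 7 gives C(14,3) = 364; x_3 ≥ 7 gives C(14,3) = 364; x_4 ≥ 3 gives C(18,3) = 816. Together 1830.
Add back pairs where two caps are both exceeded: 20 + 20 + 120 + 35 + 165 + 165 = 525.
Subtract triples: 0 + 1 + 1 + 4 = 6.
By inclusion–exclusion the count is 1330 − 1830 + 525 − 6 = 19.

19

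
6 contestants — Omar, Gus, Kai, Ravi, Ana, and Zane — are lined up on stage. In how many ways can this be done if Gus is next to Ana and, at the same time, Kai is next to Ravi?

Treat {Gus,Ana} as one block (2 orders) and {Kai,Ravi} as another (2 orders).
That leaves 4 units to arrange: 2 × 2 × 4! = 4 × 24 = 96.

96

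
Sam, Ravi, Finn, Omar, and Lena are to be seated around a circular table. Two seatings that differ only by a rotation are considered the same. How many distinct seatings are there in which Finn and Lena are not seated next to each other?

12

All circular seatings of 5 people number (4)! = 24.
Those with Finn next to Lena: fuse the pair into one unit and seat 4 units around a circle — 2·(3)! = 12.
Subtracting, 24 − 12 = 12.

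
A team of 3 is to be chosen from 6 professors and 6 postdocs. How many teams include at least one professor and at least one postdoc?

With no constraint there are C(12,3) = 220 possible selections.
Subtract selections that omit an entire group: no professors → C(6,3) = 20; no postdocs → C(6,3) = 20.
Both groups omitted at once is impossible, so 220 − 40 = 180.

180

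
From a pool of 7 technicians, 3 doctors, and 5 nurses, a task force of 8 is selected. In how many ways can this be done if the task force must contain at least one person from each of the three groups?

Total 8-person selections from all 15: C(15,8) = 6435.
Subtract selections that omit an entire group: no technicians → C(8,8) = 1; no doctors → C(12,8) = 495; no nurses → C(10,8) = 45.
Add back selections omitting two groups (i.e. drawn from a single group): C(7,8) + C(3,8) + C(5,8) = 0.
By inclusion–exclusion: 6435 − 541 + 0 = 5894.

5894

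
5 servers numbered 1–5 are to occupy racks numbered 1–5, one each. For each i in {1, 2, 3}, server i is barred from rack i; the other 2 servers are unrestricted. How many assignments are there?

64

Let Aᵢ (for i ∈ {1, 2, 3}) be the placements that put server i in its forbidden rack. Any j of these fix j positions, leaving (5−j)! ways to fill the rest, and there are C(3,j) ways to pick which j.
By inclusion–exclusion, the number of valid placements is Σ_{j=0}^{3} (−1)^j C(3,j)·(5−j)!.
Computing: 120 − 72 + 18 − 2 = 64.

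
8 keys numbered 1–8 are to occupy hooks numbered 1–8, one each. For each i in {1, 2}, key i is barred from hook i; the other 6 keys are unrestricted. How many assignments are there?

Let Aᵢ (for i ∈ {1, 2}) be the placements that put key i in its forbidden hook. Any j of these fix j positions, leaving (8−j)! ways to fill the rest, and there are C(2,j) ways to pick which j.
By inclusion–exclusion, the number of valid placements is Σ_{j=0}^{2} (−1)^j C(2,j)·(8−j)!.
Computing: 40320 − 10080 + 720 = 30960.

30960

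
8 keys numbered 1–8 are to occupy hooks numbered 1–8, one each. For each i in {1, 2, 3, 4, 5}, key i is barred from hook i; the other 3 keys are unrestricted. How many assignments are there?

Let Aᵢ (for 1 ≤ i ≤ 5) be the placements that put key i in its forbidden hook. Any j of these fix j positions, leaving (8−j)! ways to fill the rest, and there are C(5,j) ways to pick which j.
By inclusion–exclusion, the number of valid placements is Σ_{j=0}^{5} (−1)^j C(5,j)·(8−j)!.
Computing: 40320 − 25200 + 7200 − 1200 + 120 − 6 = 21234.

21234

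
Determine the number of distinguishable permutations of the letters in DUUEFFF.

420

DUUEFFF has 7 letters with F appearing 3 times and U appearing twice.
Dividing 7! = 5040 by 3!·2! = 12 for the repeated letters gives 420.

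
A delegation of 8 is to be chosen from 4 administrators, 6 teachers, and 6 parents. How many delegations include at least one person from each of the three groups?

Unrestricted: C(16,8) = 12870 ways to pick any 8 of the 16.
Subtract selections that omit an entire group: no administrators → C(12,8) = 495; no teachers → C(10,8) = 45; no parents → C(10,8) = 45.
Add back selections omitting two groups (i.e. drawn from a single group): C(4,8) + C(6,8) + C(6,8) = 0.
By inclusion–exclusion: 12870 − 585 + 0 = 12285.

12285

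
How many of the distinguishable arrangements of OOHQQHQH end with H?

210

With the last slot taken by H, it remains to arrange the other 7 letters (OOQQHQH).
Those 7 letters have H appearing twice, O appearing twice, and Q appearing 3 times, giving (7)!/(3!·2!·2!) = 210.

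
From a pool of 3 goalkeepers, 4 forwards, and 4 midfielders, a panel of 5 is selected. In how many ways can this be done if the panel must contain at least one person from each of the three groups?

With no constraint there are C(11,5) = 462 possible selections.
Selections missing a whole group: no goalkeepers → C(8,5) = 56; no forwards → C(7,5) = 21; no midfielders → C(7,5) = 21.
Add back selections omitting two groups (i.e. drawn from a single group): C(3,5) + C(4,5) + C(4,5) = 0.
By inclusion–exclusion: 462 − 98 + 0 = 364.

364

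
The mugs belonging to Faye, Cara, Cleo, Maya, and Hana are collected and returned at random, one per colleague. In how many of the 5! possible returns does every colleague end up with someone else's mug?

44

Let Aᵢ be the assignments in which colleague i gets their own mug. We want the size of the complement of A₁∪…∪A_5.
By inclusion–exclusion this is Σ_{j=0}^{5} (−1)^j C(5,j)·(5−j)!.
Computing: 120 − 120 + 60 − 20 + 5 − 1 = 44.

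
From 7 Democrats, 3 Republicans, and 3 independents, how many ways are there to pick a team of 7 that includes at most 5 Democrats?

Split by how many Democrats are chosen (0 through 5).
Sum: C(7,0)·C(6,7) + C(7,1)·C(6,6) + C(7,2)·C(6,5) + C(7,3)·C(6,4) + C(7,4)·C(6,3) + C(7,5)·C(6,2) = 0 + 7 + 126 + 525 + 700 + 315 = 1673.

1673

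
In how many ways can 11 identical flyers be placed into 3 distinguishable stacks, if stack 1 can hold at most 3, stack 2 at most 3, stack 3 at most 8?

10

Ignoring the caps, the number of non-negative solutions to x_1+…+x_3 = 11 is C(13,2) = 78.
Subtract solutions that violate a single cap (substitute x_i' = x_i − (cap_i+1)): x_1 ≥ 4 gives C(9,2) = 36; x_2 ≥ 4 gives C(9,2) = 36; x_3 ≥ 9 gives C(4,2) = 6. Together 78.
Add back pairs where two caps are both exceeded: 10 + 0 + 0 = 10.
By inclusion–exclusion the count is 78 − 78 + 10 = 10.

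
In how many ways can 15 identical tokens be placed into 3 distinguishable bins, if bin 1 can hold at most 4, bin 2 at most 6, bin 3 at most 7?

6

Ignoring the caps, the number of non-negative solutions to x_1+…+x_3 = 15 is C(17,2) = 136.
Subtract solutions that violate a single cap (substitute x_i' = x_i − (cap_i+1)): x_1 ≥ 5 gives C(12,2) = 66; x_2 ≥ 7 gives C(10,2) = 45; x_3 ≥ 8 gives C(9,2) = 36. Together 147.
Add back pairs where two caps are both exceeded: 10 + 6 + 1 = 17.
By inclusion–exclusion the count is 136 − 147 + 17 = 6.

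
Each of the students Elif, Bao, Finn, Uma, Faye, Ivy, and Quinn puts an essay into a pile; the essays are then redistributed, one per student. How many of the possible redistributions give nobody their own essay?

This is the derangement count D_7: permutations of 7 items with no fixed point.
By inclusion–exclusion this is Σ_{j=0}^{7} (−1)^j C(7,j)·(7−j)!.
Computing: 5040 − 5040 + 2520 − 840 + 210 − 42 + 7 − 1 = 1854.

1854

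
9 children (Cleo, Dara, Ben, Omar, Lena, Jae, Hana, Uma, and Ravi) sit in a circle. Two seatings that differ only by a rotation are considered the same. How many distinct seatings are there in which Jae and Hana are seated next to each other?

10080

Treat {Jae, Hana} as one unit (2 internal orders) and seat the resulting 8 units around the table: (7)! circular arrangements.
So 2 × (7)! = 2 × 5040 = 10080.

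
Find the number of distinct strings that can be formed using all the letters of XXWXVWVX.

XXWXVWVX has 8 letters with V appearing twice, W appearing twice, and X appearing 4 times.
Dividing 8! = 40320 by 4!·2!·2! = 96 for the repeated letters gives 420.

420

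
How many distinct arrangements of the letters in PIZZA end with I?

12

Fix I in the last position and arrange the remaining 4 letters.
Those 4 letters have Z appearing twice, giving (4)!/(2!) = 12.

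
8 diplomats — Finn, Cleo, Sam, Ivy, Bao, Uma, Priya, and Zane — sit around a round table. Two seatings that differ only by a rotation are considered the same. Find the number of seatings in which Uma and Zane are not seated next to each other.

3600

All circular seatings of 8 people number (7)! = 5040.
Those with Uma next to Zane: fuse the pair into one unit and seat 7 units around a circle — 2·(6)! = 1440.
Subtracting, 5040 − 1440 = 3600.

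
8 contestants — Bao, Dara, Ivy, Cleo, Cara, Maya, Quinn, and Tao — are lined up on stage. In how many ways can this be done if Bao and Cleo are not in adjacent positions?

There are 8! = 40320 arrangements in all. If Bao and Cleo are adjacent, merging them into one block gives 2·(7)! = 10080 arrangements.
Complementary counting: 40320 − 10080 = 30240.

30240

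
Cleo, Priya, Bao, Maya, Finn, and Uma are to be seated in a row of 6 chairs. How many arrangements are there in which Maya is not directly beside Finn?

There are 6! = 720 arrangements in all. If Maya and Finn are adjacent, merging them into one block gives 2·(5)! = 240 arrangements.
Complementary counting: 720 − 240 = 480.

480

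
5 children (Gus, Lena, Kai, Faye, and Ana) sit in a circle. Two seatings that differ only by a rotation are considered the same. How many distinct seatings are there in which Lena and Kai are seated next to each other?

12

Glue Lena and Kai into a block (2 internal orders). Seating 4 units around a circle gives (3)! arrangements.
So 2 × (3)! = 2 × 6 = 12.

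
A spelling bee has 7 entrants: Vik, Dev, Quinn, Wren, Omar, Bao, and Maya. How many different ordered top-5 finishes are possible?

2520

There are 7 choices for 1st place, 6 for 2nd, and so on down to 3 for position 5.
That gives 7 × 6 × 5 × 4 × 3 = 2520.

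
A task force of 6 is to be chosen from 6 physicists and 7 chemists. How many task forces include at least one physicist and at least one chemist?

With no constraint there are C(13,6) = 1716 possible selections.
Selections missing a whole group: no physicists → C(7,6) = 7; no chemists → C(6,6) = 1.
Both groups omitted at once is impossible, so 1716 − 8 = 1708.

1708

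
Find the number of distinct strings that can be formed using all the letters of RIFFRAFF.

840

RIFFRAFF has 8 letters with F appearing 4 times and R appearing twice.
So there are 8! / (4!·2!) = 840 distinguishable arrangements.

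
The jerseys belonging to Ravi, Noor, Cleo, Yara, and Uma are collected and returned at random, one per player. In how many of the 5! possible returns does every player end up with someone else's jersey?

44

Let Aᵢ be the assignments in which player i gets their old jersey. We want the size of the complement of A₁∪…∪A_5.
By inclusion–exclusion this is Σ_{j=0}^{5} (−1)^j C(5,j)·(5−j)!.
Computing: 120 − 120 + 60 − 20 + 5 − 1 = 44.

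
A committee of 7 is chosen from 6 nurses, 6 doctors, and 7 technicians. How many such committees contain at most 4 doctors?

49907

Split by how many doctors are chosen (0 through 4).
Sum: C(6,0)·C(13,7) + C(6,1)·C(13,6) + C(6,2)·C(13,5) + C(6,3)·C(13,4) + C(6,4)·C(13,3) = 1716 + 10296 + 19305 + 14300 + 4290 = 49907.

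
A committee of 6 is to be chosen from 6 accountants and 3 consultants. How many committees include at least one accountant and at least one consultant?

Unrestricted: C(9,6) = 84 ways to pick any 6 of the 9.
Selections missing a whole group: no accountants → C(3,6) = 0; no consultants → C(6,6) = 1.
Both groups omitted at once is impossible, so 84 − 1 = 83.

83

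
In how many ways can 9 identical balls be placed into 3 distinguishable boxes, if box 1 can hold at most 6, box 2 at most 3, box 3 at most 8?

27

By stars and bars, unrestricted non-negative solutions to x_1+…+x_3 = 9 number C(9+2,2) = 55.
Subtract solutions that violate a single cap (substitute x_i' = x_i − (cap_i+1)): x_1 ≥ 7 gives C(4,2) = 6; x_2 ≥ 4 gives C(7,2) = 21; x_3 ≥ 9 gives C(2,2) = 1. Together 28.
No two caps can be exceeded simultaneously, so the pair terms are all 0.
By inclusion–exclusion the count is 55 − 28 + 0 = 27.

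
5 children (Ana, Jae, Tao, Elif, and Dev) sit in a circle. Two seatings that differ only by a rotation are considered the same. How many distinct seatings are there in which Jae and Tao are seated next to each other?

12

Treat {Jae, Tao} as one unit (2 internal orders) and seat the resulting 4 units around the table: (3)! circular arrangements.
So 2 × (3)! = 2 × 6 = 12.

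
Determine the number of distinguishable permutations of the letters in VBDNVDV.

VBDNVDV has 7 letters with D appearing twice and V appearing 3 times.
The number of distinct arrangements is 7!/(3!·2!) = 5040/12 = 420.

420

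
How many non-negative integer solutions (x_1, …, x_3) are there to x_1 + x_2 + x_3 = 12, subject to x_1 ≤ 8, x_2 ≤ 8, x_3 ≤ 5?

43

Ignoring the caps, the number of non-negative solutions to x_1+…+x_3 = 12 is C(14,2) = 91.
Subtract solutions that violate a single cap (substitute x_i' = x_i − (cap_i+1)): x_1 ≥ 9 gives C(5,2) = 10; x_2 ≥ 9 gives C(5,2) = 10; x_3 ≥ 6 gives C(8,2) = 28. Together 48.
No two caps can be exceeded simultaneously, so the pair terms are all 0.
By inclusion–exclusion the count is 91 − 48 + 0 = 43.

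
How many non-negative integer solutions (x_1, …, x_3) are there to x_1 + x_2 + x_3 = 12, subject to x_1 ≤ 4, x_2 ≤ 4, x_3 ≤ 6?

6

Without the upper bounds there are C(14,2) = 91 ways to split 12 among 3 variables.
Subtract solutions that violate a single cap (substitute x_i' = x_i − (cap_i+1)): x_1 ≥ 5 gives C(9,2) = 36; x_2 ≥ 5 gives C(9,2) = 36; x_3 ≥ 7 gives C(7,2) = 21. Together 93.
Add back pairs where two caps are both exceeded: 6 + 1 + 1 = 8.
By inclusion–exclusion the count is 91 − 93 + 8 = 6.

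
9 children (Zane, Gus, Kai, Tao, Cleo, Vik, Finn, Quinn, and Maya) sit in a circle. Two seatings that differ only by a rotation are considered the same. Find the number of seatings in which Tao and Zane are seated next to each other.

Glue Tao and Zane into a block (2 internal orders). Seating 8 units around a circle gives (7)! arrangements.
So 2 × (7)! = 2 × 5040 = 10080.

10080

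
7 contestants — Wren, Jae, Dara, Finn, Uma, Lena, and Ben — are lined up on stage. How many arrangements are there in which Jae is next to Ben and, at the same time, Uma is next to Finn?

Treat {Jae,Ben} as one block (2 orders) and {Uma,Finn} as another (2 orders).
That leaves 5 units to arrange: 2 × 2 × 5! = 4 × 120 = 480.

480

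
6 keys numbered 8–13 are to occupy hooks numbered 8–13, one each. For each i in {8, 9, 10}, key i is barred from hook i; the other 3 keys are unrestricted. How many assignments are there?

426

Let Aᵢ (for i ∈ {8, 9, 10}) be the placements that put key i in its forbidden hook. Any j of these fix j positions, leaving (6−j)! ways to fill the rest, and there are C(3,j) ways to pick which j.
By inclusion–exclusion, the number of valid placements is Σ_{j=0}^{3} (−1)^j C(3,j)·(6−j)!.
Computing: 720 − 360 + 72 − 6 = 426.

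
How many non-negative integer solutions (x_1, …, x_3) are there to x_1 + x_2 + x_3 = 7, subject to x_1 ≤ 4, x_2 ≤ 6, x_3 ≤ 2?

By stars and bars, unrestricted non-negative solutions to x_1+…+x_3 = 7 number C(7+2,2) = 36.
Subtract solutions that violate a single cap (substitute x_i' = x_i − (cap_i+1)): x_1 ≥ 5 gives C(4,2) = 6; x_2 ≥ 7 gives C(2,2) = 1; x_3 ≥ 3 gives C(6,2) = 15. Together 22.
No two caps can be exceeded simultaneously, so the pair terms are all 0.
By inclusion–exclusion the count is 36 − 22 + 0 = 14.

14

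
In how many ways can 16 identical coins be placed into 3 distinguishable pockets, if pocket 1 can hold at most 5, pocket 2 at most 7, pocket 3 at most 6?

6

By stars and bars, unrestricted non-negative solutions to x_1+…+x_3 = 16 number C(16+2,2) = 153.
Subtract solutions that violate a single cap (substitute x_i' = x_i − (cap_i+1)): x_1 ≥ 6 gives C(12,2) = 66; x_2 ≥ 8 gives C(10,2) = 45; x_3 ≥ 7 gives C(11,2) = 55. Together 166.
Add back pairs where two caps are both exceeded: 6 + 10 + 3 = 19.
By inclusion–exclusion the count is 153 − 166 + 19 = 6.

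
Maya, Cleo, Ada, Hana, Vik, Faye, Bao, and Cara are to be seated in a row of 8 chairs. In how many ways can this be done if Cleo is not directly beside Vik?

30240

Of the 8! = 40320 arrangements, those with Cleo and Vik adjacent number 2 × 7! = 10080 (treat the pair as a block with 2 internal orders).
So 40320 − 10080 = 30240 arrangements keep them apart.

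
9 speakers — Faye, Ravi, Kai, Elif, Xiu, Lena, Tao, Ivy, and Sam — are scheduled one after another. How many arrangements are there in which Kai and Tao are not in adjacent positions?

There are 9! = 362880 arrangements in all. If Kai and Tao are adjacent, merging them into one block gives 2·(8)! = 80640 arrangements.
So 362880 − 80640 = 282240 arrangements keep them apart.

282240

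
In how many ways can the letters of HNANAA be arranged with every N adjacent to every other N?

20

Treat the 2 copies of N as a single block. The multiset to arrange is then {NN, A, A, A, H}, 5 items in all.
That gives (5)!/(3!) = 20 arrangements.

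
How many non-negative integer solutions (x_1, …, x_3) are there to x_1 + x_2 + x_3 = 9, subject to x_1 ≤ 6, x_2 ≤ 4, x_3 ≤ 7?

31

Ignoring the caps, the number of non-negative solutions to x_1+…+x_3 = 9 is C(11,2) = 55.
Subtract solutions that violate a single cap (substitute x_i' = x_i − (cap_i+1)): x_1 ≥ 7 gives C(4,2) = 6; x_2 ≥ 5 gives C(6,2) = 15; x_3 ≥ 8 gives C(3,2) = 3. Together 24.
No two caps can be exceeded simultaneously, so the pair terms are all 0.
By inclusion–exclusion the count is 55 − 24 + 0 = 31.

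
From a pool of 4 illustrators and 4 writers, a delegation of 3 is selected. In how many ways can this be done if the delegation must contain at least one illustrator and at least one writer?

With no constraint there are C(8,3) = 56 possible selections.
Selections missing a whole group: no illustrators → C(4,3) = 4; no writers → C(4,3) = 4.
Both groups omitted at once is impossible, so 56 − 8 = 48.

48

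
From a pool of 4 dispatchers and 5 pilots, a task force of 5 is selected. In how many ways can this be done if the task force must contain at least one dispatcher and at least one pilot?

125

With no constraint there are C(9,5) = 126 possible selections.
Selections missing a whole group: no dispatchers → C(5,5) = 1; no pilots → C(4,5) = 0.
Both groups omitted at once is impossible, so 126 − 1 = 125.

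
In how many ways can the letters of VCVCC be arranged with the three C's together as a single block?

3

Treat the 3 copies of C as a single block. The multiset to arrange is then {CCC, V, V}, 3 items in all.
That gives (3)!/(2!) = 3 arrangements.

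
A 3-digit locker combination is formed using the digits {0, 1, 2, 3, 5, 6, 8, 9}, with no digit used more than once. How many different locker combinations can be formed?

With no repetition, fill the 3 digits in order: 8 choices, then 7, down to 6.
8 × 7 × 6 = 336.

336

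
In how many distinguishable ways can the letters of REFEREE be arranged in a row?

REFEREE has 7 letters with E appearing 4 times and R appearing twice.
Dividing 7! = 5040 by 4!·2! = 48 for the repeated letters gives 105.

105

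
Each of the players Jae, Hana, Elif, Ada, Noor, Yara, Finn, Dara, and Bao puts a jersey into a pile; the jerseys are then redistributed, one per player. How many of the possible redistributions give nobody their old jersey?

133496

Count assignments avoiding every fixed point. For any j of the 9 players fixed to their old jersey, the other 9−j can be arranged in (9−j)! ways.
By inclusion–exclusion this is Σ_{j=0}^{9} (−1)^j C(9,j)·(9−j)!.
Computing: 362880 − 362880 + 181440 − 60480 + 15120 − 3024 + 504 − 72 + 9 − 1 = 133496.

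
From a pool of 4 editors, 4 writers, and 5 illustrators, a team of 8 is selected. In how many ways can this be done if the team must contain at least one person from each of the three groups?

1268

With no constraint there are C(13,8) = 1287 possible selections.
Subtract selections that omit an entire group: no editors → C(9,8) = 9; no writers → C(9,8) = 9; no illustrators → C(8,8) = 1.
Add back selections omitting two groups (i.e. drawn from a single group): C(4,8) + C(4,8) + C(5,8) = 0.
By inclusion–exclusion: 1287 − 19 + 0 = 1268.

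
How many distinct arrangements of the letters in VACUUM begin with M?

With the first slot taken by M, it remains to arrange the other 5 letters (VACUU).
Those 5 letters have U appearing twice, giving (5)!/(2!) = 60.

60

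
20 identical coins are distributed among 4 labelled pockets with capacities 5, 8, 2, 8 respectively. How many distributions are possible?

Ignoring the caps, the number of non-negative solutions to x_1+…+x_4 = 20 is C(23,3) = 1771.
Subtract solutions that violate a single cap (substitute x_i' = x_i − (cap_i+1)): x_1 ≥ 6 gives C(17,3) = 680; x_2 ≥ 9 gives C(14,3) = 364; x_3 ≥ 3 gives C(20,3) = 1140; x_4 ≥ 9 gives C(14,3) = 364. Together 2548.
Add back pairs where two caps are both exceeded: 56 + 364 + 56 + 165 + 10 + 165 = 816.
Subtract triples: 10 + 0 + 10 + 0 = 20.
By inclusion–exclusion the count is 1771 − 2548 + 816 − 20 = 19.

19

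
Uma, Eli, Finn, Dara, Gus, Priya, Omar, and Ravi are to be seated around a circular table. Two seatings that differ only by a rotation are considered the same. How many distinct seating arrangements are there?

5040

Fix one person's seat to break rotational symmetry; the remaining 7 people can be arranged in (7)! = 5040 ways.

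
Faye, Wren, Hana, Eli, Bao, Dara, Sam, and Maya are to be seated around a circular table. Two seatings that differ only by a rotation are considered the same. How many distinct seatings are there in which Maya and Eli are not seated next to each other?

All circular seatings of 8 people number (7)! = 5040.
Those with Maya next to Eli: fuse the pair into one unit and seat 7 units around a circle — 2·(6)! = 1440.
Subtracting, 5040 − 1440 = 3600.

3600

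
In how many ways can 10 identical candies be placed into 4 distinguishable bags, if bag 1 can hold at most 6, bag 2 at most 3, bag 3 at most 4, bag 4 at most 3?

By stars and bars, unrestricted non-negative solutions to x_1+…+x_4 = 10 number C(10+3,3) = 286.
Subtract solutions that violate a single cap (substitute x_i' = x_i − (cap_i+1)): x_1 ≥ 7 gives C(6,3) = 20; x_2 ≥ 4 gives C(9,3) = 84; x_3 ≥ 5 gives C(8,3) = 56; x_4 ≥ 4 gives C(9,3) = 84. Together 244.
Add back pairs where two caps are both exceeded: 0 + 0 + 0 + 4 + 10 + 4 = 18.
By inclusion–exclusion the count is 286 − 244 + 18 = 60.

60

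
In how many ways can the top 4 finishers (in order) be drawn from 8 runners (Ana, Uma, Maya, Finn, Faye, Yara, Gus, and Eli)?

This is an ordered selection of 4 from 8: P(8,4).
That gives 8 × 7 × 6 × 5 = 1680.

1680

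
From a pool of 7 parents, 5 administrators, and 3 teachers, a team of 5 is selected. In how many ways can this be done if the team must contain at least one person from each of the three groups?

With no constraint there are C(15,5) = 3003 possible selections.
Selections missing a whole group: no parents → C(8,5) = 56; no administrators → C(10,5) = 252; no teachers → C(12,5) = 792.
Add back selections omitting two groups (i.e. drawn from a single group): C(7,5) + C(5,5) + C(3,5) = 22.
By inclusion–exclusion: 3003 − 1100 + 22 = 1925.

1925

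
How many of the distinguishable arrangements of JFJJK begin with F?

4

Fix F in the first position and arrange the remaining 4 letters.
Those 4 letters have J appearing 3 times, giving (4)!/(3!) = 4.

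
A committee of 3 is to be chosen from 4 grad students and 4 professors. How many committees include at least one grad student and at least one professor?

48

Unrestricted: C(8,3) = 56 ways to pick any 3 of the 8.
Selections missing a whole group: no grad students → C(4,3) = 4; no professors → C(4,3) = 4.
Both groups omitted at once is impossible, so 56 − 8 = 48.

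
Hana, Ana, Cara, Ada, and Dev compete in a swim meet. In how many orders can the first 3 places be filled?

This is an ordered selection of 3 from 5: P(5,3).
That gives 5 × 4 × 3 = 60.

60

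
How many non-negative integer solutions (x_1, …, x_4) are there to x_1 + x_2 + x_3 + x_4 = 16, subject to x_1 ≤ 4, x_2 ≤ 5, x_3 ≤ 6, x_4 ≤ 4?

Ignoring the caps, the number of non-negative solutions to x_1+…+x_4 = 16 is C(19,3) = 969.
Subtract solutions that violate a single cap (substitute x_i' = x_i − (cap_i+1)): x_1 ≥ 5 gives C(14,3) = 364; x_2 ≥ 6 gives C(13,3) = 286; x_3 ≥ 7 gives C(12,3) = 220; x_4 ≥ 5 gives C(14,3) = 364. Together 1234.
Add back pairs where two caps are both exceeded: 56 + 35 + 84 + 20 + 56 + 35 = 286.
Subtract triples: 0 + 1 + 0 + 0 = 1.
By inclusion–exclusion the count is 969 − 1234 + 286 − 1 = 20.

20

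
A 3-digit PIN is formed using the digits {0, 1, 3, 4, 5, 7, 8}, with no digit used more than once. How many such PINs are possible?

210

Choose and order 3 of the 7 symbols: the first digit has 7 options, the next 6, then 5.
That product is 7 × 6 × 5 = 210.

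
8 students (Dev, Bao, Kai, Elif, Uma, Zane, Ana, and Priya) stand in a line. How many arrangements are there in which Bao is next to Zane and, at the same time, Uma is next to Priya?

Treat {Bao,Zane} as one block (2 orders) and {Uma,Priya} as another (2 orders).
That leaves 6 units to arrange: 2 × 2 × 6! = 4 × 720 = 2880.

2880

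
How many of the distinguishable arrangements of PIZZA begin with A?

With the first slot taken by A, it remains to arrange the other 4 letters (PIZZ).
Those 4 letters have Z appearing twice, giving (4)!/(2!) = 12.

12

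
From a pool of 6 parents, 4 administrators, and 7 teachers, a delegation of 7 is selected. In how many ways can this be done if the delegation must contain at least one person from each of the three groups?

Total 7-person selections from all 17: C(17,7) = 19448.
Subtract selections that omit an entire group: no parents → C(11,7) = 330; no administrators → C(13,7) = 1716; no teachers → C(10,7) = 120.
Add back selections omitting two groups (i.e. drawn from a single group): C(6,7) + C(4,7) + C(7,7) = 1.
By inclusion–exclusion: 19448 − 2166 + 1 = 17283.

17283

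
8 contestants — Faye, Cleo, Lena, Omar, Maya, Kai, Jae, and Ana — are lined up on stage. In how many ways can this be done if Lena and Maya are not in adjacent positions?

Of the 8! = 40320 arrangements, those with Lena and Maya adjacent number 2 × 7! = 10080 (treat the pair as a block with 2 internal orders).
So 40320 − 10080 = 30240 arrangements keep them apart.

30240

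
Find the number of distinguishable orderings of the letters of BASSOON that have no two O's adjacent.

Total arrangements of BASSOON: 7!/(2!·2!) = 1260.
If the two O's are adjacent, glue them into one block, leaving 6 items to arrange: (6)!/(2!) = 360 ways.
Subtracting, 1260 − 360 = 900 arrangements keep the O's apart.

900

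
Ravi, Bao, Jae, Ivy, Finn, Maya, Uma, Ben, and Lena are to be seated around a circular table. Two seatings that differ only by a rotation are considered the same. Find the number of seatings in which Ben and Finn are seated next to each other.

Treat {Ben, Finn} as one unit (2 internal orders) and seat the resulting 8 units around the table: (7)! circular arrangements.
So 2 × (7)! = 2 × 5040 = 10080.

10080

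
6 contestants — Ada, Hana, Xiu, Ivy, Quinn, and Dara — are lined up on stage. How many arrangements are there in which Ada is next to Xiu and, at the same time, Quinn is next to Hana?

96

Treat {Ada,Xiu} as one block (2 orders) and {Quinn,Hana} as another (2 orders).
That leaves 4 units to arrange: 2 × 2 × 4! = 4 × 24 = 96.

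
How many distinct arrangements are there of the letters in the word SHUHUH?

The 6 letters of SHUHUH have repeats: H appearing 3 times and U appearing twice.
Dividing 6! = 720 by 3!·2! = 12 for the repeated letters gives 60.

60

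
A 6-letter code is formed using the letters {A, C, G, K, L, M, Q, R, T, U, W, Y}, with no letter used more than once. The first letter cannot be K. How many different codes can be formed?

The first letter has 12−1 = 11 choices (anything except K).
The remaining 5 letters are filled from the other 11 symbols without repetition: 11 × 10 × 9 × 8 × 7 = 55440.
Total: 11 × 55440 = 609840.

609840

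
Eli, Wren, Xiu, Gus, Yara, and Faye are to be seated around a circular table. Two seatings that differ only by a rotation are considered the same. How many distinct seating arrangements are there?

Fix one person's seat to break rotational symmetry; the remaining 5 people can be arranged in (5)! = 120 ways.

120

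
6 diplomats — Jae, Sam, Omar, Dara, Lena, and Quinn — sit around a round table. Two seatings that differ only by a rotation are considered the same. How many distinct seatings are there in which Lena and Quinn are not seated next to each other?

72

All circular seatings of 6 people number (5)! = 120.
Seatings with Lena beside Quinn: treat them as a block with 2 internal orders, giving 2 × (4)! = 48.
Subtracting, 120 − 48 = 72.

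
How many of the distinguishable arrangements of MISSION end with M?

180

With the last slot taken by M, it remains to arrange the other 6 letters (ISSION).
Those 6 letters have I appearing twice and S appearing twice, giving (6)!/(2!·2!) = 180.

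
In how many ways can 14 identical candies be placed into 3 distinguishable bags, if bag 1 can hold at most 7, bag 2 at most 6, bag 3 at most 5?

15

Without the upper bounds there are C(16,2) = 120 ways to split 14 among 3 bags.
Subtract solutions that violate a single cap (substitute x_i' = x_i − (cap_i+1)): x_1 ≥ 8 gives C(8,2) = 28; x_2 ≥ 7 gives C(9,2) = 36; x_3 ≥ 6 gives C(10,2) = 45. Together 109.
Add back pairs where two caps are both exceeded: 0 + 1 + 3 = 4.
By inclusion–exclusion the count is 120 − 109 + 4 = 15.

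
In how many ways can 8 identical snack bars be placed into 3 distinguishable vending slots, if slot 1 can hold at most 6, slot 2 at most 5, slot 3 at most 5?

30

Without the upper bounds there are C(10,2) = 45 ways to split 8 among 3 vending slots.
Subtract solutions that violate a single cap (substitute x_i' = x_i − (cap_i+1)): x_1 ≥ 7 gives C(3,2) = 3; x_2 ≥ 6 gives C(4,2) = 6; x_3 ≥ 6 gives C(4,2) = 6. Together 15.
No two caps can be exceeded simultaneously, so the pair terms are all 0.
By inclusion–exclusion the count is 45 − 15 + 0 = 30.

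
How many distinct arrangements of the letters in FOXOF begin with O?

With the first slot taken by O, it remains to arrange the other 4 letters (FXOF).
Those 4 letters have F appearing twice, giving (4)!/(2!) = 12.

12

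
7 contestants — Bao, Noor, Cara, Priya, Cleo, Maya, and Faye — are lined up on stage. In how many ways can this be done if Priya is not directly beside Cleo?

Of the 7! = 5040 arrangements, those with Priya and Cleo adjacent number 2 × 6! = 1440 (treat the pair as a block with 2 internal orders).
Complementary counting: 5040 − 1440 = 3600.

3600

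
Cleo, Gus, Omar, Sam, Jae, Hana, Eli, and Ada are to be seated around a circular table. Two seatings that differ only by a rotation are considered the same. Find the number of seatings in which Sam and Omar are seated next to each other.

1440

Treat {Sam, Omar} as one unit (2 internal orders) and seat the resulting 7 units around the table: (6)! circular arrangements.
So 2 × (6)! = 2 × 720 = 1440.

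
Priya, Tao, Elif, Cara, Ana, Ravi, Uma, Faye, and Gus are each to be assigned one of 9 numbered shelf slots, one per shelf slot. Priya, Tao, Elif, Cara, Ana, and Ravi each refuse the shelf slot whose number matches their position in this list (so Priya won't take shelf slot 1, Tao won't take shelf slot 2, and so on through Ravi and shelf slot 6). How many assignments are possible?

Let Aᵢ (for 1 ≤ i ≤ 6) be the placements that put person i in their forbidden shelf slot. Any j of these fix j positions, leaving (9−j)! ways to fill the rest, and there are C(6,j) ways to pick which j.
By inclusion–exclusion, the number of valid placements is Σ_{j=0}^{6} (−1)^j C(6,j)·(9−j)!.
Computing: 362880 − 241920 + 75600 − 14400 + 1800 − 144 + 6 = 183822.

183822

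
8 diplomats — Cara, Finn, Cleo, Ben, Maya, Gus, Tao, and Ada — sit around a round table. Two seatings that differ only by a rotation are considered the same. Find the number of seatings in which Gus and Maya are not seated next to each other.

3600

All circular seatings of 8 people number (7)! = 5040.
Those with Gus next to Maya: fuse the pair into one unit and seat 7 units around a circle — 2·(6)! = 1440.
Subtracting, 5040 − 1440 = 3600.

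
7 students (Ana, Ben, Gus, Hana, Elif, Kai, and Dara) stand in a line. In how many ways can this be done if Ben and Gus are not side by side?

3600

There are 7! = 5040 arrangements in all. If Ben and Gus are adjacent, merging them into one block gives 2·(6)! = 1440 arrangements.
Complementary counting: 5040 − 1440 = 3600.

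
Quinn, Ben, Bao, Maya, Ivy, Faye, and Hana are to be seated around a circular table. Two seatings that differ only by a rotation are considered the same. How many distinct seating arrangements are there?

720

Around a circle, 7 distinct people have 7!/7 = (6)! = 720 rotationally distinct seatings.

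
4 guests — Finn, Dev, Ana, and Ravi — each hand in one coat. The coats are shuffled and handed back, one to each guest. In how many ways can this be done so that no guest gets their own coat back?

9

Count assignments avoiding every fixed point. For any j of the 4 guests fixed to their own coat, the other 4−j can be arranged in (4−j)! ways.
By inclusion–exclusion this is Σ_{j=0}^{4} (−1)^j C(4,j)·(4−j)!.
Computing: 24 − 24 + 12 − 4 + 1 = 9.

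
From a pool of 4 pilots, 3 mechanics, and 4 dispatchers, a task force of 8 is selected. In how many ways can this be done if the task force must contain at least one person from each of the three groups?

With no constraint there are C(11,8) = 165 possible selections.
Selections missing a whole group: no pilots → C(7,8) = 0; no mechanics → C(8,8) = 1; no dispatchers → C(7,8) = 0.
Add back selections omitting two groups (i.e. drawn from a single group): C(4,8) + C(3,8) + C(4,8) = 0.
By inclusion–exclusion: 165 − 1 + 0 = 164.

164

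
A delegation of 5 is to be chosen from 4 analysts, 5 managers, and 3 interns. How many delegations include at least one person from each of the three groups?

Total 5-person selections from all 12: C(12,5) = 792.
Selections missing a whole group: no analysts → C(8,5) = 56; no managers → C(7,5) = 21; no interns → C(9,5) = 126.
Add back selections omitting two groups (i.e. drawn from a single group): C(4,5) + C(5,5) + C(3,5) = 1.
By inclusion–exclusion: 792 − 203 + 1 = 590.

590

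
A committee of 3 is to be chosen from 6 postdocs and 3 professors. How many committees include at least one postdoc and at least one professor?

With no constraint there are C(9,3) = 84 possible selections.
Selections missing a whole group: no postdocs → C(3,3) = 1; no professors → C(6,3) = 20.
Both groups omitted at once is impossible, so 84 − 21 = 63.

63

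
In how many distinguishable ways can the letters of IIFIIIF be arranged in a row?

The 7 letters of IIFIIIF have repeats: F appearing twice and I appearing 5 times.
So there are 7! / (5!·2!) = 21 distinguishable arrangements.

21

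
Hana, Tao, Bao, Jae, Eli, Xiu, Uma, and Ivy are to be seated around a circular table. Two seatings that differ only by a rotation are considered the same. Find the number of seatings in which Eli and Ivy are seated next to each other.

1440

Glue Eli and Ivy into a block (2 internal orders). Seating 7 units around a circle gives (6)! arrangements.
So 2 × (6)! = 2 × 720 = 1440.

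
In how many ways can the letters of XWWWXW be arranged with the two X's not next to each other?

10

Total arrangements of XWWWXW: 6!/(4!·2!) = 15.
Arrangements with the X's together: treat XX as one letter, giving (5)!/(4!) = 5.
Subtracting, 15 − 5 = 10 arrangements keep the X's apart.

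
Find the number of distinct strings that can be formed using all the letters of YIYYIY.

The 6 letters of YIYYIY have repeats: I appearing twice and Y appearing 4 times.
So there are 6! / (4!·2!) = 15 distinguishable arrangements.

15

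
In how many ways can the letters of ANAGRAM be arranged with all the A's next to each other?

Treat the 3 copies of A as a single block. The multiset to arrange is then {AAA, G, M, N, R}, 5 items in all.
All 5 items are distinct, so there are (5)! = 120 arrangements.

120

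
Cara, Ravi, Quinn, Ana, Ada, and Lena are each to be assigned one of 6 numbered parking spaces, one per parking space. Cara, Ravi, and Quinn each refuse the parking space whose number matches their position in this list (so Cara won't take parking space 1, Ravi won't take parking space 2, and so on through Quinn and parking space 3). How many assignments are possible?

426

Let Aᵢ (for i ∈ {1, 2, 3}) be the placements that put person i in their forbidden parking space. Any j of these fix j positions, leaving (6−j)! ways to fill the rest, and there are C(3,j) ways to pick which j.
By inclusion–exclusion, the number of valid placements is Σ_{j=0}^{3} (−1)^j C(3,j)·(6−j)!.
Computing: 720 − 360 + 72 − 6 = 426.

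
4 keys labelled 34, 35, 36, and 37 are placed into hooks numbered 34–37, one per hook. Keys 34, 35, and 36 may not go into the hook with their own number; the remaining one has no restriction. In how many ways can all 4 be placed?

11

Let Aᵢ (for i ∈ {34, 35, 36}) be the placements that put key i in its forbidden hook. Any j of these fix j positions, leaving (4−j)! ways to fill the rest, and there are C(3,j) ways to pick which j.
By inclusion–exclusion, the number of valid placements is Σ_{j=0}^{3} (−1)^j C(3,j)·(4−j)!.
Computing: 24 − 18 + 6 − 1 = 11.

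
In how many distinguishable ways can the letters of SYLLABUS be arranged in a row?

The 8 letters of SYLLABUS have repeats: L appearing twice and S appearing twice.
So there are 8! / (2!·2!) = 10080 distinguishable arrangements.

10080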